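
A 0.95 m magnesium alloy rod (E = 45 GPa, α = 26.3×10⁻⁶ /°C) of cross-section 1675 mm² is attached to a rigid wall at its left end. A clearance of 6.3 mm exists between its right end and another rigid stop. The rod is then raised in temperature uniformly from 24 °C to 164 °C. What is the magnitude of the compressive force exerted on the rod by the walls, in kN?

P ≈ 0 kN

Free thermal elongation = αΔT L = 26.3×10⁻⁶ × 140 × 950 = 3.498 mm.
This is smaller than the 6.3 mm clearance, so the rod expands freely without reaching the stop — the stress is zero.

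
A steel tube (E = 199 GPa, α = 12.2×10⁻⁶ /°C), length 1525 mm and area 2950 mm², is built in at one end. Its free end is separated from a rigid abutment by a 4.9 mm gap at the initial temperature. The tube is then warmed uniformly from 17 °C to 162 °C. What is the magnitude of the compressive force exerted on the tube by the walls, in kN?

If the wall were absent the tube would grow by αΔT L = 12.2×10⁻⁶ × 145 × 1525 = 2.698 mm.
Since δ_free = 2.7 mm is less than the 4.9 mm gap, the tube never touches the wall. No axial force develops.

P ≈ 0 kN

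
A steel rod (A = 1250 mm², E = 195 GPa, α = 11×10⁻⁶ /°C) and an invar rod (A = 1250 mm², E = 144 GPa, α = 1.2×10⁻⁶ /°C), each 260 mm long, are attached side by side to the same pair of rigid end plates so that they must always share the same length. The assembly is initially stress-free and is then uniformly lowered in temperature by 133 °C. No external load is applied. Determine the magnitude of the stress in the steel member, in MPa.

The steel has the larger α, so on cooling it would change length more than the invar if both were free. The rigid plates force a common final length, so the steel is put into tension and the invar into compression, with equal and opposite forces P (no external load).
Setting the final lengths equal and cancelling L: (α₁ − α₂)ΔT = P/(A₁E₁) + P/(A₂E₂).
|α₁ − α₂|·ΔT = 9.8×10⁻⁶ × 133 = 0.001303.
1/(A₁E₁) + 1/(A₂E₂) = 1/(1250×195×10³) + 1/(1250×144×10³) = 9.658×10⁻⁹ N⁻¹.
P = 0.001303 / 9.658×10⁻⁹ = 135000 N = 135 kN.
σ_{steel} = P/A₁ = 135000/1250 = 108 MPa, tensile.

σ ≈ 108 MPa (tensile)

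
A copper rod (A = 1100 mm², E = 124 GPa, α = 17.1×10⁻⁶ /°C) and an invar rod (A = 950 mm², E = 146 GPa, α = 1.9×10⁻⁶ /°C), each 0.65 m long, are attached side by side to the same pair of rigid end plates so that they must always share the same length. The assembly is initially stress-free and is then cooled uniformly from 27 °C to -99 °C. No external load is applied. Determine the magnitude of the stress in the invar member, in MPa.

Equilibrium of a rigid end plate with no external load gives equal and opposite internal forces ±P in the two members. Since α_{copper} > α_{invar}, cooling drives the copper into tension and the invar into compression.
Setting the final lengths equal and cancelling L: (α₁ − α₂)ΔT = P/(A₁E₁) + P/(A₂E₂).
|α₁ − α₂|·ΔT = 15.2×10⁻⁶ × 126 = 0.001915.
1/(A₁E₁) + 1/(A₂E₂) = 1/(1100×124×10³) + 1/(950×146×10³) = 1.454×10⁻⁸ N⁻¹.
P = 0.001915 / 1.454×10⁻⁸ = 131700 N = 131.7 kN.
σ_{invar} = P/A₂ = 131700/950 = 138.6 MPa, compressive.

σ ≈ 139 MPa (compressive)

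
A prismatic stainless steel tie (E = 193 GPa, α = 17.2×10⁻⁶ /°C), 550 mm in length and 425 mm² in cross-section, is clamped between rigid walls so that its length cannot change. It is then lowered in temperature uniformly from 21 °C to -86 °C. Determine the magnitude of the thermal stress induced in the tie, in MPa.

σ ≈ 355 MPa (tensile)

Because both ends are immovable the net strain is zero, and the suppressed thermal strain is αΔT = 17.2×10⁻⁶ × 107 = 1840.4×10⁻⁶.
Hence σ = E·αΔT = 193×10³ × 1840.4×10⁻⁶ = 355.2 MPa, tensile.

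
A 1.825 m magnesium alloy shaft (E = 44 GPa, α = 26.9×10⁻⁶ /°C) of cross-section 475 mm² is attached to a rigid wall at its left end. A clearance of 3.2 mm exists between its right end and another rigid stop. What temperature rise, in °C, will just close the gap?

Contact occurs when the free expansion equals the gap: αΔT L = 3.2 mm.
So ΔT = g/(αL) = 3.2/(26.9×10⁻⁶ × 1825) = 65.18 °C.

ΔT ≈ 65.2 °C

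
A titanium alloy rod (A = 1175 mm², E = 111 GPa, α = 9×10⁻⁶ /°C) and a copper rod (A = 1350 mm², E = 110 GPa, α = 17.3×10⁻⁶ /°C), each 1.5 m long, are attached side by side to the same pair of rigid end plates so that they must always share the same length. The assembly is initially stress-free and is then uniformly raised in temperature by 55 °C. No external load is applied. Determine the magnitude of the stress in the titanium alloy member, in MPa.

σ ≈ 27 MPa (tensile)

The copper has the larger α, so on heating it would change length more than the titanium alloy if both were free. The rigid plates force a common final length, so the copper is put into compression and the titanium alloy into tension, with equal and opposite forces P (no external load).
Compatibility of the two members (thermal + elastic change equal): (α₁ − α₂)ΔT = P·[1/(A₁E₁) + 1/(A₂E₂)].
|α₁ − α₂|·ΔT = 8.3×10⁻⁶ × 55 = 0.0004565.
1/(A₁E₁) + 1/(A₂E₂) = 1/(1175×111×10³) + 1/(1350×110×10³) = 1.44×10⁻⁸ N⁻¹.
So P = 0.0004565 / 1.44×10⁻⁸ = 31.7 kN.
σ_{titanium alloy} = P/A₁ = 31700/1175 = 26.98 MPa, tensile.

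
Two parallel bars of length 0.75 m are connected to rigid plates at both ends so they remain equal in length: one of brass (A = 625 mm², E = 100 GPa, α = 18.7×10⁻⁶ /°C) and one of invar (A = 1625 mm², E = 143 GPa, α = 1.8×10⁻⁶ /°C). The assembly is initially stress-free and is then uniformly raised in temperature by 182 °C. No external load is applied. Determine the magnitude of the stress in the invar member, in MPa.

Both members must finish at the same length. With the larger α, the brass tends to over-expand; the plates restrain it, putting the brass in compression and the invar in tension. With no external load the two internal forces are equal and opposite, magnitude P.
Compatibility of the two members (thermal + elastic change equal): (α₁ − α₂)ΔT = P·[1/(A₁E₁) + 1/(A₂E₂)].
|α₁ − α₂|·ΔT = 16.9×10⁻⁶ × 182 = 0.003076.
1/(A₁E₁) + 1/(A₂E₂) = 1/(625×100×10³) + 1/(1625×143×10³) = 2.03×10⁻⁸ N⁻¹.
So P = 0.003076 / 2.03×10⁻⁸ = 151.5 kN.
σ_{invar} = P/A₂ = 151500/1625 = 93.23 MPa, tensile.

σ ≈ 93.2 MPa (tensile)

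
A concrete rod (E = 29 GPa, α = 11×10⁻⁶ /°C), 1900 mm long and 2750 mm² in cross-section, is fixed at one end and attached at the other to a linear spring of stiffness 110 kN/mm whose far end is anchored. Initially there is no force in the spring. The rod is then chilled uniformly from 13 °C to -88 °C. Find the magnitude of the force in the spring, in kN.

Free thermal contraction: δ_free = αΔT L = 11×10⁻⁶ × 101 × 1900 = 2.111 mm.
Let P be the tensile force in the spring. The rod extends elastically by PL/(AE) and the spring stretches by P/k; together these equal δ_free.
P [ L/(AE) + 1/k ] = δ_free → P [ 1900/(2750×29×10³) + 1/(110×10³) ] = 2.111.
P = 2.111 / 3.292×10⁻⁵ = 64130 N.

P ≈ 64.1 kN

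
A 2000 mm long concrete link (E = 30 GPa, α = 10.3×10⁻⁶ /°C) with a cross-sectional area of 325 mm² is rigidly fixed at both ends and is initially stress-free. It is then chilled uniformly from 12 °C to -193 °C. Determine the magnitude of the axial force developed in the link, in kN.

With zero net strain, σ = E·αΔT = 30 GPa × 10.3×10⁻⁶ × 205 = 63.34 MPa.
Axial force P = σA = 63.34 × 325 = 20590 N = 20.59 kN, tensile.

P ≈ 20.6 kN (tensile)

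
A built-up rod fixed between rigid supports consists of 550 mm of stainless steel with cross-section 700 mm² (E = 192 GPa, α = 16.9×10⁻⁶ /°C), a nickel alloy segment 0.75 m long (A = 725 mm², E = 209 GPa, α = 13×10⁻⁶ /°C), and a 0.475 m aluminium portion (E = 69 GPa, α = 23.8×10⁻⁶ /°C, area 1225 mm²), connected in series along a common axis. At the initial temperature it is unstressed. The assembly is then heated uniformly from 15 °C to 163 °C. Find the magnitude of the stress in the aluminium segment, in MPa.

σ ≈ 250 MPa (compressive)

With the walls removed the bar would change length by δ_free = Σ αᵢΔT Lᵢ = 16.9×10⁻⁶×148×550 + 13×10⁻⁶×148×750 + 23.8×10⁻⁶×148×475 = 4.492 mm.
The rigid supports impose zero overall length change; the single axial force P common to all segments must satisfy P Σ Lᵢ/(AᵢEᵢ) = δ_free.
The series flexibility is Σ Lᵢ/(AᵢEᵢ) = 550/(700×192×10³) + 750/(725×209×10³) + 475/(1225×69×10³) = 1.466×10⁻⁵ mm/N.
P = 4.492 / 1.466×10⁻⁵ = 306400 N = 306.4 kN, compressive.
σ_{aluminium} = P / A = 306400 / 1225 = 250.1 MPa.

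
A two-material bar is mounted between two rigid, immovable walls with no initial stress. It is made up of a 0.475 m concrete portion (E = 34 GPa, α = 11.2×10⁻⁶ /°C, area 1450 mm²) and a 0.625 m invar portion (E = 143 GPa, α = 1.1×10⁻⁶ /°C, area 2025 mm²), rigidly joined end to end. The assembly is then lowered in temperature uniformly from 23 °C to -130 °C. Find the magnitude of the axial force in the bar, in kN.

P ≈ 77.9 kN (tensile)

If the supports were absent, the total length change would be Σ αᵢΔT Lᵢ = 11.2×10⁻⁶×153×475 + 1.1×10⁻⁶×153×625 = 0.9191 mm.
The walls prevent any net length change, so an axial force P (same in every segment) develops. Compatibility: P · Σ Lᵢ/(AᵢEᵢ) = δ_free.
Σ Lᵢ/(AᵢEᵢ) = 475/(1450×34×10³) + 625/(2025×143×10³) = 1.179×10⁻⁵ mm/N.
So P = 0.9191 / 1.179×10⁻⁵ = 77.94 kN, tensile.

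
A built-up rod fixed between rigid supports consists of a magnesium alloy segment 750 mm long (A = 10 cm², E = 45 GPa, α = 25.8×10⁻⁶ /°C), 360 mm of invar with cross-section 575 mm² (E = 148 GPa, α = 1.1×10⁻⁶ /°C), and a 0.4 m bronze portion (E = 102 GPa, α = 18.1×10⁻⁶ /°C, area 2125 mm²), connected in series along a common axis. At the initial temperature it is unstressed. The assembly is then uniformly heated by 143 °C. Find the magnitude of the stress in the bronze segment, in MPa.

If the supports were absent, the total length change would be Σ αᵢΔT Lᵢ = 25.8×10⁻⁶×143×750 + 1.1×10⁻⁶×143×360 + 18.1×10⁻⁶×143×400 = 3.859 mm.
The walls prevent any net length change, so an axial force P (same in every segment) develops. Compatibility: P · Σ Lᵢ/(AᵢEᵢ) = δ_free.
Σ Lᵢ/(AᵢEᵢ) = 750/(1000×45×10³) + 360/(575×148×10³) + 400/(2125×102×10³) = 2.274×10⁻⁵ mm/N.
So P = 3.859 / 2.274×10⁻⁵ = 169.7 kN, compressive.
σ_{bronze} = P / A = 169700 / 2125 = 79.85 MPa.

σ ≈ 79.9 MPa (compressive)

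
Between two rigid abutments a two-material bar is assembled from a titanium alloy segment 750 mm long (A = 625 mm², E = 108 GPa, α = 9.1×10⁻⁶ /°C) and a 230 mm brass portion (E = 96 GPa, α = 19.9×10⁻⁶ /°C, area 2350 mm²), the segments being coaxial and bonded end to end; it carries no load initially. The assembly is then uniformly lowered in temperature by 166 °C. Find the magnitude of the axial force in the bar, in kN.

Free thermal contraction of the whole bar: Σ αᵢΔT Lᵢ = 9.1×10⁻⁶×166×750 + 19.9×10⁻⁶×166×230 = 1.893 mm.
Since the ends are fixed, an axial force P builds up, equal in every segment, with P · Σ Lᵢ/(AᵢEᵢ) = δ_free.
Σ Lᵢ/(AᵢEᵢ) = 750/(625×108×10³) + 230/(2350×96×10³) = 1.213×10⁻⁵ mm/N.
P = 1.893 / 1.213×10⁻⁵ = 156000 N = 156 kN, tensile.

P ≈ 156 kN (tensile)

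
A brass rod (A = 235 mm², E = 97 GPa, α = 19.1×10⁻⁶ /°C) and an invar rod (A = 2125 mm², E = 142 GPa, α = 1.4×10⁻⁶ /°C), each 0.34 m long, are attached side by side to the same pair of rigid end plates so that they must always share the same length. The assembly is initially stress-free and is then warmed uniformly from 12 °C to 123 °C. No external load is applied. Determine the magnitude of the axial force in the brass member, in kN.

P ≈ 41.6 kN (compressive in the brass)

Equilibrium of a rigid end plate with no external load gives equal and opposite internal forces ±P in the two members. Since α_{brass} > α_{invar}, heating drives the brass into compression and the invar into tension.
Setting the final lengths equal and cancelling L: (α₁ − α₂)ΔT = P/(A₁E₁) + P/(A₂E₂).
|α₁ − α₂|·ΔT = 17.7×10⁻⁶ × 111 = 0.001965.
1/(A₁E₁) + 1/(A₂E₂) = 1/(235×97×10³) + 1/(2125×142×10³) = 4.718×10⁻⁸ N⁻¹.
P = 0.001965 / 4.718×10⁻⁸ = 41640 N = 41.64 kN.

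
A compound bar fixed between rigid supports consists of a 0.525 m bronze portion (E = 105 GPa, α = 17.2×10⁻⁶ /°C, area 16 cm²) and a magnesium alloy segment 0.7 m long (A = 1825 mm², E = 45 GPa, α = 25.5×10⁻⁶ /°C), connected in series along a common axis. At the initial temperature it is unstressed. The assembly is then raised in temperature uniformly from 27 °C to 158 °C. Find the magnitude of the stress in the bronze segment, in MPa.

Free thermal expansion of the whole bar: Σ αᵢΔT Lᵢ = 17.2×10⁻⁶×131×525 + 25.5×10⁻⁶×131×700 = 3.521 mm.
Since the ends are fixed, an axial force P builds up, equal in every segment, with P · Σ Lᵢ/(AᵢEᵢ) = δ_free.
Σ Lᵢ/(AᵢEᵢ) = 525/(1600×105×10³) + 700/(1825×45×10³) = 1.165×10⁻⁵ mm/N.
P = 3.521 / 1.165×10⁻⁵ = 302300 N = 302.3 kN, compressive.
σ_{bronze} = P / A = 302300 / 1600 = 188.9 MPa.

σ ≈ 189 MPa (compressive)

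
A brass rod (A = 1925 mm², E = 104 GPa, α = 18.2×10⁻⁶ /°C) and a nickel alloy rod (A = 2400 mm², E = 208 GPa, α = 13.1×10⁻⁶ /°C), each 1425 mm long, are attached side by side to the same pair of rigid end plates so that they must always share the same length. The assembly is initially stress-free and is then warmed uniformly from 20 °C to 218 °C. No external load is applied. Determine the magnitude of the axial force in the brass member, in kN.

P ≈ 144 kN (compressive in the brass)

The brass has the larger α, so on heating it would change length more than the nickel alloy if both were free. The rigid plates force a common final length, so the brass is put into compression and the nickel alloy into tension, with equal and opposite forces P (no external load).
Setting the final lengths equal and cancelling L: (α₁ − α₂)ΔT = P/(A₁E₁) + P/(A₂E₂).
|α₁ − α₂|·ΔT = 5.1×10⁻⁶ × 198 = 0.00101.
1/(A₁E₁) + 1/(A₂E₂) = 1/(1925×104×10³) + 1/(2400×208×10³) = 6.998×10⁻⁹ N⁻¹.
P = 0.00101 / 6.998×10⁻⁹ = 144300 N = 144.3 kN.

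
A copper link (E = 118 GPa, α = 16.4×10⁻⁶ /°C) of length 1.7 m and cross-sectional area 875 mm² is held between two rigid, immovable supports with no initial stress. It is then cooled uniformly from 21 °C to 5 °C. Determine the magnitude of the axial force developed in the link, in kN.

P ≈ 27.1 kN (tensile)

The ends cannot move, so σ = EαΔT = 118×10³ × 16.4×10⁻⁶ × 16 = 30.96 MPa.
Axial force P = σA = 30.96 × 875 = 27090 N = 27.09 kN, tensile.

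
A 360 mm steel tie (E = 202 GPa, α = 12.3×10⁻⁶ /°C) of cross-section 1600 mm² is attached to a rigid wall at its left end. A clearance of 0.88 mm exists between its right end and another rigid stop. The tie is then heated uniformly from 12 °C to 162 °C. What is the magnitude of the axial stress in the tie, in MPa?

Free thermal elongation = αΔT L = 12.3×10⁻⁶ × 150 × 360 = 0.6642 mm.
This is smaller than the 0.88 mm clearance, so the tie expands freely without reaching the stop — the stress is zero.

σ ≈ 0 MPa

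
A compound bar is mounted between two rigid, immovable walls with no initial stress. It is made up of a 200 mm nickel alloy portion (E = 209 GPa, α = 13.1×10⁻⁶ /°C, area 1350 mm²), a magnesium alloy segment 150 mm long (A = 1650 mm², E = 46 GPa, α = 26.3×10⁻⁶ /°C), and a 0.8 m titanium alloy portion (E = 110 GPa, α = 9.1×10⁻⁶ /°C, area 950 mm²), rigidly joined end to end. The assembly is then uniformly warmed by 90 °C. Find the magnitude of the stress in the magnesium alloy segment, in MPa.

σ ≈ 73 MPa (compressive)

With the walls removed the bar would change length by δ_free = Σ αᵢΔT Lᵢ = 13.1×10⁻⁶×90×200 + 26.3×10⁻⁶×90×150 + 9.1×10⁻⁶×90×800 = 1.246 mm.
The walls prevent any net length change, so an axial force P (same in every segment) develops. Compatibility: P · Σ Lᵢ/(AᵢEᵢ) = δ_free.
Σ Lᵢ/(AᵢEᵢ) = 200/(1350×209×10³) + 150/(1650×46×10³) + 800/(950×110×10³) = 1.034×10⁻⁵ mm/N.
P = 1.246 / 1.034×10⁻⁵ = 120500 N = 120.5 kN, compressive.
σ_{magnesium alloy} = P / A = 120500 / 1650 = 73.03 MPa.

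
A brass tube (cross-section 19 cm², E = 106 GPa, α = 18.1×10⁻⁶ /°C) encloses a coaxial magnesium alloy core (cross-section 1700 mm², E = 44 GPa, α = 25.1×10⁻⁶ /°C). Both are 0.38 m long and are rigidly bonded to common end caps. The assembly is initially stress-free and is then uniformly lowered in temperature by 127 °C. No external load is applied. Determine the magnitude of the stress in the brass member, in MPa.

The magnesium alloy has the larger α, so on cooling it would change length more than the brass if both were free. The rigid plates force a common final length, so the magnesium alloy is put into tension and the brass into compression, with equal and opposite forces P (no external load).
Equating the net (thermal + elastic) strains gives |α₁ − α₂|·ΔT = P·[1/(A₁E₁) + 1/(A₂E₂)].
|α₁ − α₂|·ΔT = 7×10⁻⁶ × 127 = 0.000889.
1/(A₁E₁) + 1/(A₂E₂) = 1/(1900×106×10³) + 1/(1700×44×10³) = 1.833×10⁻⁸ N⁻¹.
So P = 0.000889 / 1.833×10⁻⁸ = 48.49 kN.
σ_{brass} = P/A₁ = 48490/1900 = 25.52 MPa, compressive.

σ ≈ 25.5 MPa (compressive)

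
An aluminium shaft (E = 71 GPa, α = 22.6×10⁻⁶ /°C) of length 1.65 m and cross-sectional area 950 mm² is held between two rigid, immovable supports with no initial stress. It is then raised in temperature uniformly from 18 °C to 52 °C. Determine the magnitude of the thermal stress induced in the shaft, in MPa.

Because both ends are immovable the net strain is zero, and the suppressed thermal strain is αΔT = 22.6×10⁻⁶ × 34 = 768.4×10⁻⁶.
The stress required to suppress this strain is σ = Eε = 71×10³ × 768.4×10⁻⁶ = 54.56 MPa, compressive since the shaft is trying to expand.

σ ≈ 54.6 MPa (compressive)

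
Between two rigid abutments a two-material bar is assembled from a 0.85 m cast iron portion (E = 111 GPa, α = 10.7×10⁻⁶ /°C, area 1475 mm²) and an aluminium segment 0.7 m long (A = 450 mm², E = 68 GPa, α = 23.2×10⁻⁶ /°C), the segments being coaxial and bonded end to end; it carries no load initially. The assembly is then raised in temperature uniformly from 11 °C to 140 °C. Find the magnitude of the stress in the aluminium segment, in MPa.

Free thermal expansion of the whole bar: Σ αᵢΔT Lᵢ = 10.7×10⁻⁶×129×850 + 23.2×10⁻⁶×129×700 = 3.268 mm.
The walls prevent any net length change, so an axial force P (same in every segment) develops. Compatibility: P · Σ Lᵢ/(AᵢEᵢ) = δ_free.
Σ Lᵢ/(AᵢEᵢ) = 850/(1475×111×10³) + 700/(450×68×10³) = 2.807×10⁻⁵ mm/N.
So P = 3.268 / 2.807×10⁻⁵ = 116.4 kN, compressive.
σ_{aluminium} = P / A = 116400 / 450 = 258.8 MPa.

σ ≈ 259 MPa (compressive)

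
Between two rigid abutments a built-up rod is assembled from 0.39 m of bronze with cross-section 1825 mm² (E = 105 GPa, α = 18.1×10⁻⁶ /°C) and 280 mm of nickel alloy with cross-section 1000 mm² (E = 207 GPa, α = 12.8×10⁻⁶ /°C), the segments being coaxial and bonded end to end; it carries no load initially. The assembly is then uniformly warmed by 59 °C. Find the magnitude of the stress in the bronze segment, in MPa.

Free thermal expansion of the whole bar: Σ αᵢΔT Lᵢ = 18.1×10⁻⁶×59×390 + 12.8×10⁻⁶×59×280 = 0.6279 mm.
The rigid supports impose zero overall length change; the single axial force P common to all segments must satisfy P Σ Lᵢ/(AᵢEᵢ) = δ_free.
Σ Lᵢ/(AᵢEᵢ) = 390/(1825×105×10³) + 280/(1000×207×10³) = 3.388×10⁻⁶ mm/N.
So P = 0.6279 / 3.388×10⁻⁶ = 185.3 kN, compressive.
σ_{bronze} = P / A = 185300 / 1825 = 101.6 MPa.

σ ≈ 102 MPa (compressive)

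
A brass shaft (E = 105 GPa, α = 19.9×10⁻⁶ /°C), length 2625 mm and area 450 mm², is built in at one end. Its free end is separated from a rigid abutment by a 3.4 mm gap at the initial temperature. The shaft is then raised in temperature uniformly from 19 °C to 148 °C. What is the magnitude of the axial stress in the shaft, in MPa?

σ ≈ 134 MPa (compressive)

Unrestrained expansion: δ_free = αΔT L = 19.9×10⁻⁶ × 129 × 2625 = 6.739 mm.
The gap closes (δ_free > 3.4 mm) and the wall then resists a further 6.739 − 3.4 = 3.339 mm of expansion.
Compatibility: PL/(AE) = 3.339 mm, so σ = P/A = E × (3.339/2625) = 133.5 MPa.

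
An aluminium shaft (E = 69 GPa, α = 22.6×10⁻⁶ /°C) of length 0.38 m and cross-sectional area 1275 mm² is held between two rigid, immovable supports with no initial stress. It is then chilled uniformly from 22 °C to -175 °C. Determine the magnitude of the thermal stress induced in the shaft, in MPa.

Because both ends are immovable the net strain is zero, and the suppressed thermal strain is αΔT = 22.6×10⁻⁶ × 197 = 4452.2×10⁻⁶.
σ = EαΔT = 69×10³ × 22.6×10⁻⁶ × 197 = 307.2 MPa (tensile; the shaft is trying to contract).

σ ≈ 307 MPa (tensile)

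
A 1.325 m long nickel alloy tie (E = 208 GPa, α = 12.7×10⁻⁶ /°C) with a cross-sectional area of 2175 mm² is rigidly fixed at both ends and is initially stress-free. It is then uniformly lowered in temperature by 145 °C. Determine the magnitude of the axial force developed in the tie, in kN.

With zero net strain, σ = E·αΔT = 208 GPa × 12.7×10⁻⁶ × 145 = 383 MPa.
Axial force P = σA = 383 × 2175 = 833100 N = 833.1 kN, tensile.

P ≈ 833 kN (tensile)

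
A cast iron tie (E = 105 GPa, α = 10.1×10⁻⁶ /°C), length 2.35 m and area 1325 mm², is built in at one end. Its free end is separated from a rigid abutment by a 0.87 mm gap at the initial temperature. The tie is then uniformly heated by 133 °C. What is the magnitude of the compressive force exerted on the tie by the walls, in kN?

If the wall were absent the tie would grow by αΔT L = 10.1×10⁻⁶ × 133 × 2350 = 3.157 mm.
The gap closes (δ_free > 0.87 mm) and the wall then resists a further 3.157 − 0.87 = 2.287 mm of expansion.
So σ = E(δ_free − g)/L = 105×10³ × 2.287/2350 = 102.2 MPa.
P = σA = 102.2 × 1325 = 135.4 kN.

P ≈ 135 kN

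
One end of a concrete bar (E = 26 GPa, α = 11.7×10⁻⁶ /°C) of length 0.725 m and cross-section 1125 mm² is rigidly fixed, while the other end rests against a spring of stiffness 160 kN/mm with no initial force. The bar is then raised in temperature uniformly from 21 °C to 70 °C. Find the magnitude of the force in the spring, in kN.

Free thermal expansion: δ_free = αΔT L = 11.7×10⁻⁶ × 49 × 725 = 0.4156 mm.
Let P be the compressive force at the spring. The bar shortens elastically by PL/(AE) and the spring compresses by P/k; together these equal δ_free.
So P = δ_free / [L/(AE) + 1/k] = 0.4156 / [ 725/(1125×26×10³) + 1/(160×10³) ].
P = 0.4156 / 3.104×10⁻⁵ = 13390 N.

P ≈ 13.4 kN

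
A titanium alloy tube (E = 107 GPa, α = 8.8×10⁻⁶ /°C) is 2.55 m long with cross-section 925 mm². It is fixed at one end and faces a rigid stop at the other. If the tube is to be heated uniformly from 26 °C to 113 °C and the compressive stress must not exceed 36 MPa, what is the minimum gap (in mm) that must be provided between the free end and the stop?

Free expansion if unrestrained: δ_free = αΔT L = 8.8×10⁻⁶ × 87 × 2550 = 1.952 mm.
At the allowable stress the elastic shortening the wall may impose is σL/E = 36 × 2550 / (107×10³) = 0.8579 mm.
The gap must absorb the remainder: g_min = 1.952 − 0.8579 = 1.094 mm.

g ≈ 1.09 mm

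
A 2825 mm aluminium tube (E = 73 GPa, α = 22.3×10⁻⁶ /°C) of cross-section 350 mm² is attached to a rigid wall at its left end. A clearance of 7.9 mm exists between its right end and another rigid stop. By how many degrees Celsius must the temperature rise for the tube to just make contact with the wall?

The gap closes when αΔT L = 7.9 mm, since the tube is still unstressed at that instant.
ΔT = 7.9 / (22.3×10⁻⁶ × 2825) = 125.4 °C.

ΔT ≈ 125 °C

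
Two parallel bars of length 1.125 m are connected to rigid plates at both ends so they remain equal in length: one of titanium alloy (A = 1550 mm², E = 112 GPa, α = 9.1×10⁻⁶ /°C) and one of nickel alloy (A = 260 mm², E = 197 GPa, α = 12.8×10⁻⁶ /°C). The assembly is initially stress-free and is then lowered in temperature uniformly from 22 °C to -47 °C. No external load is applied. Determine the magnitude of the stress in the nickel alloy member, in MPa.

σ ≈ 38.8 MPa (tensile)

The nickel alloy has the larger α, so on cooling it would change length more than the titanium alloy if both were free. The rigid plates force a common final length, so the nickel alloy is put into tension and the titanium alloy into compression, with equal and opposite forces P (no external load).
Compatibility of the two members (thermal + elastic change equal): (α₁ − α₂)ΔT = P·[1/(A₁E₁) + 1/(A₂E₂)].
|α₁ − α₂|·ΔT = 3.7×10⁻⁶ × 69 = 0.0002553.
1/(A₁E₁) + 1/(A₂E₂) = 1/(1550×112×10³) + 1/(260×197×10³) = 2.528×10⁻⁸ N⁻¹.
So P = 0.0002553 / 2.528×10⁻⁸ = 10.1 kN.
σ_{nickel alloy} = P/A₂ = 10100/260 = 38.84 MPa, tensile.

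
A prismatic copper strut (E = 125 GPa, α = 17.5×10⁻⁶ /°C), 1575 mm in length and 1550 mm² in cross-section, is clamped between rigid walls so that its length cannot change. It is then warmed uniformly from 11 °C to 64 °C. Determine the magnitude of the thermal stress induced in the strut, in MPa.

Because both ends are immovable the net strain is zero, and the suppressed thermal strain is αΔT = 17.5×10⁻⁶ × 53 = 927.5×10⁻⁶.
The stress required to suppress this strain is σ = Eε = 125×10³ × 927.5×10⁻⁶ = 115.9 MPa, compressive since the strut is trying to expand.

σ ≈ 116 MPa (compressive)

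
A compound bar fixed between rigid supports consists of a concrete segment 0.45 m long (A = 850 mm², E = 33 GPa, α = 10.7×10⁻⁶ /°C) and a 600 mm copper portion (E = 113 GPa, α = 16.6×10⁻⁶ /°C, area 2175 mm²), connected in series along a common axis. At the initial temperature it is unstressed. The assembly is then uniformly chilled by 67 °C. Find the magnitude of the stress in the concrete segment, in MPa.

σ ≈ 63 MPa (tensile)

With the walls removed the bar would change length by δ_free = Σ αᵢΔT Lᵢ = 10.7×10⁻⁶×67×450 + 16.6×10⁻⁶×67×600 = 0.9899 mm.
The rigid supports impose zero overall length change; the single axial force P common to all segments must satisfy P Σ Lᵢ/(AᵢEᵢ) = δ_free.
Σ Lᵢ/(AᵢEᵢ) = 450/(850×33×10³) + 600/(2175×113×10³) = 1.848×10⁻⁵ mm/N.
P = 0.9899 / 1.848×10⁻⁵ = 53560 N = 53.56 kN, tensile.
σ_{concrete} = P / A = 53560 / 850 = 63.01 MPa.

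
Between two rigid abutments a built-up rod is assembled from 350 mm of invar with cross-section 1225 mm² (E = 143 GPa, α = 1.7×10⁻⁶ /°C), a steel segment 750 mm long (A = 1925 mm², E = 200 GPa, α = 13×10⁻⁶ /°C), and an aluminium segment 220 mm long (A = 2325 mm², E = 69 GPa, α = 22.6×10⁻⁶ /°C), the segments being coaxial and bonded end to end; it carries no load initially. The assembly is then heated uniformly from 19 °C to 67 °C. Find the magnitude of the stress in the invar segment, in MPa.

σ ≈ 113 MPa (compressive)

With the walls removed the bar would change length by δ_free = Σ αᵢΔT Lᵢ = 1.7×10⁻⁶×48×350 + 13×10⁻⁶×48×750 + 22.6×10⁻⁶×48×220 = 0.7352 mm.
The rigid supports impose zero overall length change; the single axial force P common to all segments must satisfy P Σ Lᵢ/(AᵢEᵢ) = δ_free.
The series flexibility is Σ Lᵢ/(AᵢEᵢ) = 350/(1225×143×10³) + 750/(1925×200×10³) + 220/(2325×69×10³) = 5.317×10⁻⁶ mm/N.
Hence P = δ_free / Σ(L/AE) = 0.7352/5.317×10⁻⁶ = 138.3 kN (compressive).
σ_{invar} = P / A = 138300 / 1225 = 112.9 MPa.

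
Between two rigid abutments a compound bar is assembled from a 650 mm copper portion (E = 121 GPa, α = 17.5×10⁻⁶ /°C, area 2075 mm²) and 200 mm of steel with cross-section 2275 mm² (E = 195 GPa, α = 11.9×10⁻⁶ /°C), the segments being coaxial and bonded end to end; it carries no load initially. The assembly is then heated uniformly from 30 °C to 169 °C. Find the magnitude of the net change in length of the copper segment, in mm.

|ΔL| ≈ 0.0473 mm

Free thermal expansion of the whole bar: Σ αᵢΔT Lᵢ = 17.5×10⁻⁶×139×650 + 11.9×10⁻⁶×139×200 = 1.912 mm.
Since the ends are fixed, an axial force P builds up, equal in every segment, with P · Σ Lᵢ/(AᵢEᵢ) = δ_free.
The series flexibility is Σ Lᵢ/(AᵢEᵢ) = 650/(2075×121×10³) + 200/(2275×195×10³) = 3.04×10⁻⁶ mm/N.
Hence P = δ_free / Σ(L/AE) = 1.912/3.04×10⁻⁶ = 629 kN (compressive).
For the copper segment, free thermal change = 17.5×10⁻⁶×139×650 = 1.581 mm and elastic change from P = 629000×650/(2075×121×10³) = 1.628 mm; these oppose, so the net change is 0.0473 mm (segment shortens).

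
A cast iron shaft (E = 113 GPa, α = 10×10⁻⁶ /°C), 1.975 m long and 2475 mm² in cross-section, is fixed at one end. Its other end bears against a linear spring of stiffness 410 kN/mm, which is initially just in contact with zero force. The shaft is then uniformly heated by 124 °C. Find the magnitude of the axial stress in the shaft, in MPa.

Free thermal expansion: δ_free = αΔT L = 10×10⁻⁶ × 124 × 1975 = 2.449 mm.
With a force P in the spring, the elastic change of the shaft is PL/(AE) and that of the spring is P/k; compatibility requires their sum to equal δ_free.
So P = δ_free / [L/(AE) + 1/k] = 2.449 / [ 1975/(2475×113×10³) + 1/(410×10³) ].
P = 2.449 / 9.501×10⁻⁶ = 257800 N.
σ = P/A = 257800/2475 = 104.1 MPa.

σ ≈ 104 MPa (compressive)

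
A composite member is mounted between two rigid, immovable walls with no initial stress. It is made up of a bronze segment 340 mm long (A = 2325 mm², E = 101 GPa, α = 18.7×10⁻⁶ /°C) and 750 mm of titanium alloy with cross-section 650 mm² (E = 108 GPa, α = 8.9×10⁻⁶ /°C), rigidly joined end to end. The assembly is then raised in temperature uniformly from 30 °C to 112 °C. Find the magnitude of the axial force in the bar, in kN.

If the supports were absent, the total length change would be Σ αᵢΔT Lᵢ = 18.7×10⁻⁶×82×340 + 8.9×10⁻⁶×82×750 = 1.069 mm.
The rigid supports impose zero overall length change; the single axial force P common to all segments must satisfy P Σ Lᵢ/(AᵢEᵢ) = δ_free.
Σ Lᵢ/(AᵢEᵢ) = 340/(2325×101×10³) + 750/(650×108×10³) = 1.213×10⁻⁵ mm/N.
Hence P = δ_free / Σ(L/AE) = 1.069/1.213×10⁻⁵ = 88.09 kN (compressive).

P ≈ 88.1 kN (compressive)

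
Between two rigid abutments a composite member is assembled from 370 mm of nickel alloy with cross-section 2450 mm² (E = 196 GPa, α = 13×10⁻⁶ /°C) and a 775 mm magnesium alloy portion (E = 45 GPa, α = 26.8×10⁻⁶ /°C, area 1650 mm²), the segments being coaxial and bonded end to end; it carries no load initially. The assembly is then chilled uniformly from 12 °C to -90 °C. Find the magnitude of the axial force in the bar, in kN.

If the supports were absent, the total length change would be Σ αᵢΔT Lᵢ = 13×10⁻⁶×102×370 + 26.8×10⁻⁶×102×775 = 2.609 mm.
The rigid supports impose zero overall length change; the single axial force P common to all segments must satisfy P Σ Lᵢ/(AᵢEᵢ) = δ_free.
The series flexibility is Σ Lᵢ/(AᵢEᵢ) = 370/(2450×196×10³) + 775/(1650×45×10³) = 1.121×10⁻⁵ mm/N.
P = 2.609 / 1.121×10⁻⁵ = 232800 N = 232.8 kN, tensile.

P ≈ 233 kN (tensile)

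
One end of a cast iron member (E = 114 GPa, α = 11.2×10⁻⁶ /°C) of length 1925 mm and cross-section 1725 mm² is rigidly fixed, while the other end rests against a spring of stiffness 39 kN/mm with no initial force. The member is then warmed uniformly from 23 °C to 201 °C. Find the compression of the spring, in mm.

δ ≈ 2.78 mm

The unrestrained thermal change is αΔT L = 11.2×10⁻⁶ × 178 × 1925 = 3.838 mm.
Let P be the compressive force at the spring. The member shortens elastically by PL/(AE) and the spring compresses by P/k; together these equal δ_free.
P [ L/(AE) + 1/k ] = δ_free → P [ 1925/(1725×114×10³) + 1/(39×10³) ] = 3.838.
P = 3.838 / 3.543×10⁻⁵ = 108300 N.
Spring compression = P/k = 108300/(39×10³) = 2.777 mm.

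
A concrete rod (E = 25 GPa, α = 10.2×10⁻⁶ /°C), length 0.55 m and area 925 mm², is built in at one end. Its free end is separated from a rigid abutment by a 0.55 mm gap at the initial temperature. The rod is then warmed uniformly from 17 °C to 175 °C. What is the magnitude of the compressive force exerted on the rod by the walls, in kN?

If the wall were absent the rod would grow by αΔT L = 10.2×10⁻⁶ × 158 × 550 = 0.8864 mm.
The gap closes (δ_free > 0.55 mm) and the wall then resists a further 0.8864 − 0.55 = 0.3364 mm of expansion.
Compatibility: PL/(AE) = 0.3364 mm, so σ = P/A = E × (0.3364/550) = 15.29 MPa.
Force on the wall = σA = 15.29 × 925 mm² = 14.14 kN.

P ≈ 14.1 kN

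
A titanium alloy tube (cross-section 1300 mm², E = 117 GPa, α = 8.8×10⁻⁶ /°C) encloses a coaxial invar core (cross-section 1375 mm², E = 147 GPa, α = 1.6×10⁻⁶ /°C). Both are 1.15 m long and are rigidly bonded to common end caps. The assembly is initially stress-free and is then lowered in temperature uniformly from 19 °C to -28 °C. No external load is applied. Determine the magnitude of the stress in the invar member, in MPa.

σ ≈ 21.4 MPa (compressive)

The titanium alloy has the larger α, so on cooling it would change length more than the invar if both were free. The rigid plates force a common final length, so the titanium alloy is put into tension and the invar into compression, with equal and opposite forces P (no external load).
Compatibility of the two members (thermal + elastic change equal): (α₁ − α₂)ΔT = P·[1/(A₁E₁) + 1/(A₂E₂)].
|α₁ − α₂|·ΔT = 7.2×10⁻⁶ × 47 = 0.0003384.
1/(A₁E₁) + 1/(A₂E₂) = 1/(1300×117×10³) + 1/(1375×147×10³) = 1.152×10⁻⁸ N⁻¹.
So P = 0.0003384 / 1.152×10⁻⁸ = 29.37 kN.
σ_{invar} = P/A₂ = 29370/1375 = 21.36 MPa, compressive.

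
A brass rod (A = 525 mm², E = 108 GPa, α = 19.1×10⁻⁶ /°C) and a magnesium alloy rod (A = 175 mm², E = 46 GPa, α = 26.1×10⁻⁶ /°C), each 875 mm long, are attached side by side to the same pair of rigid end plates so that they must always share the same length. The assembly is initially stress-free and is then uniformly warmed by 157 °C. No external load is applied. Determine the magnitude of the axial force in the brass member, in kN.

The magnesium alloy has the larger α, so on heating it would change length more than the brass if both were free. The rigid plates force a common final length, so the magnesium alloy is put into compression and the brass into tension, with equal and opposite forces P (no external load).
Compatibility of the two members (thermal + elastic change equal): (α₁ − α₂)ΔT = P·[1/(A₁E₁) + 1/(A₂E₂)].
|α₁ − α₂|·ΔT = 7×10⁻⁶ × 157 = 0.001099.
1/(A₁E₁) + 1/(A₂E₂) = 1/(525×108×10³) + 1/(175×46×10³) = 1.419×10⁻⁷ N⁻¹.
So P = 0.001099 / 1.419×10⁻⁷ = 7.747 kN.

P ≈ 7.75 kN (tensile in the brass)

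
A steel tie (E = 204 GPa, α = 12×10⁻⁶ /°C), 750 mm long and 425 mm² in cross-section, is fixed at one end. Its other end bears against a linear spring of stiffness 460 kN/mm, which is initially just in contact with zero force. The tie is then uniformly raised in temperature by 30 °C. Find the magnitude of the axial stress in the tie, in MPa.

If the spring were absent the tie would lengthen by αΔT L = 12×10⁻⁶ × 30 × 750 = 0.27 mm.
With a force P in the spring, the elastic change of the tie is PL/(AE) and that of the spring is P/k; compatibility requires their sum to equal δ_free.
P [ L/(AE) + 1/k ] = δ_free → P [ 750/(425×204×10³) + 1/(460×10³) ] = 0.27.
P = 0.27 / 1.082×10⁻⁵ = 24940 N.
σ = P/A = 24940/425 = 58.69 MPa.

σ ≈ 58.7 MPa (compressive)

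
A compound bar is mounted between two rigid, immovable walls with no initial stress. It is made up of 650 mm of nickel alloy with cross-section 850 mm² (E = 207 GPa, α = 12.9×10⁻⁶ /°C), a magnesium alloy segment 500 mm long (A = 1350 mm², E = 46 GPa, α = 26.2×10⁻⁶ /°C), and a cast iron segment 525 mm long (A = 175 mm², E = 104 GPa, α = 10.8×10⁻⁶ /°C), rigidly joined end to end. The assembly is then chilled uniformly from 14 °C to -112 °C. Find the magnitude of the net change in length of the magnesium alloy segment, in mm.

If the supports were absent, the total length change would be Σ αᵢΔT Lᵢ = 12.9×10⁻⁶×126×650 + 26.2×10⁻⁶×126×500 + 10.8×10⁻⁶×126×525 = 3.422 mm.
Since the ends are fixed, an axial force P builds up, equal in every segment, with P · Σ Lᵢ/(AᵢEᵢ) = δ_free.
The series flexibility is Σ Lᵢ/(AᵢEᵢ) = 650/(850×207×10³) + 500/(1350×46×10³) + 525/(175×104×10³) = 4.059×10⁻⁵ mm/N.
So P = 3.422 / 4.059×10⁻⁵ = 84.29 kN, tensile.
For the magnesium alloy segment, free thermal change = 26.2×10⁻⁶×126×500 = 1.651 mm and elastic change from P = 84290×500/(1350×46×10³) = 0.6787 mm; these oppose, so the net change is 0.972 mm (segment shortens).

|ΔL| ≈ 0.972 mm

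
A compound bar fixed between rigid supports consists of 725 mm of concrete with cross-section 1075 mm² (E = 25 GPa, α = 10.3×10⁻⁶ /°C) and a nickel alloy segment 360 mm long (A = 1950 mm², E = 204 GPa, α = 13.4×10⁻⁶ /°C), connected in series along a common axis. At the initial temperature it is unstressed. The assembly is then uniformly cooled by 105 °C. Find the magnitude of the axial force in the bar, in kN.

With the walls removed the bar would change length by δ_free = Σ αᵢΔT Lᵢ = 10.3×10⁻⁶×105×725 + 13.4×10⁻⁶×105×360 = 1.291 mm.
The walls prevent any net length change, so an axial force P (same in every segment) develops. Compatibility: P · Σ Lᵢ/(AᵢEᵢ) = δ_free.
Σ Lᵢ/(AᵢEᵢ) = 725/(1075×25×10³) + 360/(1950×204×10³) = 2.788×10⁻⁵ mm/N.
P = 1.291 / 2.788×10⁻⁵ = 46290 N = 46.29 kN, tensile.

P ≈ 46.3 kN (tensile)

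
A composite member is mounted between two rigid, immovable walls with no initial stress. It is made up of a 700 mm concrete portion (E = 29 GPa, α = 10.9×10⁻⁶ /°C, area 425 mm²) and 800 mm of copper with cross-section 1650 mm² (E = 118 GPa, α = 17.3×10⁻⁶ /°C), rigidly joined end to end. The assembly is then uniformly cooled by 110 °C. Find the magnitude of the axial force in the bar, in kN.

P ≈ 38.8 kN (tensile)

If the supports were absent, the total length change would be Σ αᵢΔT Lᵢ = 10.9×10⁻⁶×110×700 + 17.3×10⁻⁶×110×800 = 2.362 mm.
The walls prevent any net length change, so an axial force P (same in every segment) develops. Compatibility: P · Σ Lᵢ/(AᵢEᵢ) = δ_free.
Σ Lᵢ/(AᵢEᵢ) = 700/(425×29×10³) + 800/(1650×118×10³) = 6.09×10⁻⁵ mm/N.
So P = 2.362 / 6.09×10⁻⁵ = 38.78 kN, tensile.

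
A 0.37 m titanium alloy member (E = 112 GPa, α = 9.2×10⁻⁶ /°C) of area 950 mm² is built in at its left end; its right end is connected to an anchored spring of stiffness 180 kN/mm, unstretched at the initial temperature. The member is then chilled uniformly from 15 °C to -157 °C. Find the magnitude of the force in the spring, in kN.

P ≈ 64.8 kN

The unrestrained thermal change is αΔT L = 9.2×10⁻⁶ × 172 × 370 = 0.5855 mm.
Let P be the tensile force in the spring. The member extends elastically by PL/(AE) and the spring stretches by P/k; together these equal δ_free.
P [ L/(AE) + 1/k ] = δ_free → P [ 370/(950×112×10³) + 1/(180×10³) ] = 0.5855.
P = 0.5855 / 9.033×10⁻⁶ = 64820 N.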